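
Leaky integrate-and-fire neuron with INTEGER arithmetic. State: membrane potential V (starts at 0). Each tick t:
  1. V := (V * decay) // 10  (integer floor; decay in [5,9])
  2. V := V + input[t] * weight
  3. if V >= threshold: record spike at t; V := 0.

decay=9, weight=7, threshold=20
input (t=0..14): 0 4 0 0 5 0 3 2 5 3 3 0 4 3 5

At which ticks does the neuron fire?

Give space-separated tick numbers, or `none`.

t=0: input=0 -> V=0
t=1: input=4 -> V=0 FIRE
t=2: input=0 -> V=0
t=3: input=0 -> V=0
t=4: input=5 -> V=0 FIRE
t=5: input=0 -> V=0
t=6: input=3 -> V=0 FIRE
t=7: input=2 -> V=14
t=8: input=5 -> V=0 FIRE
t=9: input=3 -> V=0 FIRE
t=10: input=3 -> V=0 FIRE
t=11: input=0 -> V=0
t=12: input=4 -> V=0 FIRE
t=13: input=3 -> V=0 FIRE
t=14: input=5 -> V=0 FIRE

Answer: 1 4 6 8 9 10 12 13 14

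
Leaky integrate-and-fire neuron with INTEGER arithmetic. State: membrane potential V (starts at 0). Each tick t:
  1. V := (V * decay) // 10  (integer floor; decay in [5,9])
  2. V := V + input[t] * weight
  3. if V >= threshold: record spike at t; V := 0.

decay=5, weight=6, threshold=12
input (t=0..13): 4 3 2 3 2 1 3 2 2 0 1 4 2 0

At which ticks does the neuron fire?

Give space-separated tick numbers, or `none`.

t=0: input=4 -> V=0 FIRE
t=1: input=3 -> V=0 FIRE
t=2: input=2 -> V=0 FIRE
t=3: input=3 -> V=0 FIRE
t=4: input=2 -> V=0 FIRE
t=5: input=1 -> V=6
t=6: input=3 -> V=0 FIRE
t=7: input=2 -> V=0 FIRE
t=8: input=2 -> V=0 FIRE
t=9: input=0 -> V=0
t=10: input=1 -> V=6
t=11: input=4 -> V=0 FIRE
t=12: input=2 -> V=0 FIRE
t=13: input=0 -> V=0

Answer: 0 1 2 3 4 6 7 8 11 12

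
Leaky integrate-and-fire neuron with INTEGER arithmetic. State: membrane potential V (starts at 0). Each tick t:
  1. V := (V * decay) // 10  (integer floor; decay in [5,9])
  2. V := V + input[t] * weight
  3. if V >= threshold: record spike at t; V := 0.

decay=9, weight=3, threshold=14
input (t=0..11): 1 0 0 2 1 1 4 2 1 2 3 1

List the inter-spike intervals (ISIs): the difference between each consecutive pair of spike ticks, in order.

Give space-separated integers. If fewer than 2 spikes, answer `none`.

Answer: 4

Derivation:
t=0: input=1 -> V=3
t=1: input=0 -> V=2
t=2: input=0 -> V=1
t=3: input=2 -> V=6
t=4: input=1 -> V=8
t=5: input=1 -> V=10
t=6: input=4 -> V=0 FIRE
t=7: input=2 -> V=6
t=8: input=1 -> V=8
t=9: input=2 -> V=13
t=10: input=3 -> V=0 FIRE
t=11: input=1 -> V=3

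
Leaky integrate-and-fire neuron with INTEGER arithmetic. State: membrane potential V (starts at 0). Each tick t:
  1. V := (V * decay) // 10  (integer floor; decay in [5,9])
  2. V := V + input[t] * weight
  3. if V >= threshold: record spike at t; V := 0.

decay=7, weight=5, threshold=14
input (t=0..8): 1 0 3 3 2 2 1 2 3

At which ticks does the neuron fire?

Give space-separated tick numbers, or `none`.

Answer: 2 3 5 8

Derivation:
t=0: input=1 -> V=5
t=1: input=0 -> V=3
t=2: input=3 -> V=0 FIRE
t=3: input=3 -> V=0 FIRE
t=4: input=2 -> V=10
t=5: input=2 -> V=0 FIRE
t=6: input=1 -> V=5
t=7: input=2 -> V=13
t=8: input=3 -> V=0 FIRE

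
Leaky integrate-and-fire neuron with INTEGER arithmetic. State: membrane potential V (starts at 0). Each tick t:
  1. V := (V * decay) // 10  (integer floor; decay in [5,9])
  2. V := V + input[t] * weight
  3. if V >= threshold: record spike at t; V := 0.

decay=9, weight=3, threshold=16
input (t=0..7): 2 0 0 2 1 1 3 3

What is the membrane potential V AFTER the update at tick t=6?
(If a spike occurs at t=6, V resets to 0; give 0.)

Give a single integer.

Answer: 0

Derivation:
t=0: input=2 -> V=6
t=1: input=0 -> V=5
t=2: input=0 -> V=4
t=3: input=2 -> V=9
t=4: input=1 -> V=11
t=5: input=1 -> V=12
t=6: input=3 -> V=0 FIRE
t=7: input=3 -> V=9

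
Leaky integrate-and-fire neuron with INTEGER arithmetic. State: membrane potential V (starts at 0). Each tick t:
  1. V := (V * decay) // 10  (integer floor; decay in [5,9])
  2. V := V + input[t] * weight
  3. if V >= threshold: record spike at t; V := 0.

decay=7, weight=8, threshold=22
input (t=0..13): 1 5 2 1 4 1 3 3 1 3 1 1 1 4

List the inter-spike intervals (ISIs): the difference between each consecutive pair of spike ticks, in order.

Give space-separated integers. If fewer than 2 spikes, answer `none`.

Answer: 3 2 1 2 4

Derivation:
t=0: input=1 -> V=8
t=1: input=5 -> V=0 FIRE
t=2: input=2 -> V=16
t=3: input=1 -> V=19
t=4: input=4 -> V=0 FIRE
t=5: input=1 -> V=8
t=6: input=3 -> V=0 FIRE
t=7: input=3 -> V=0 FIRE
t=8: input=1 -> V=8
t=9: input=3 -> V=0 FIRE
t=10: input=1 -> V=8
t=11: input=1 -> V=13
t=12: input=1 -> V=17
t=13: input=4 -> V=0 FIRE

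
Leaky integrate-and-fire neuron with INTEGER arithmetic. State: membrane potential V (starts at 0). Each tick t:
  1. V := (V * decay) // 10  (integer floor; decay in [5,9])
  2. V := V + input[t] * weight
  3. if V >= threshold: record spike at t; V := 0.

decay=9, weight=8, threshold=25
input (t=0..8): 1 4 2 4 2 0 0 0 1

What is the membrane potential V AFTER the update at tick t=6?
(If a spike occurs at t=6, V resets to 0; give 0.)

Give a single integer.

t=0: input=1 -> V=8
t=1: input=4 -> V=0 FIRE
t=2: input=2 -> V=16
t=3: input=4 -> V=0 FIRE
t=4: input=2 -> V=16
t=5: input=0 -> V=14
t=6: input=0 -> V=12
t=7: input=0 -> V=10
t=8: input=1 -> V=17

Answer: 12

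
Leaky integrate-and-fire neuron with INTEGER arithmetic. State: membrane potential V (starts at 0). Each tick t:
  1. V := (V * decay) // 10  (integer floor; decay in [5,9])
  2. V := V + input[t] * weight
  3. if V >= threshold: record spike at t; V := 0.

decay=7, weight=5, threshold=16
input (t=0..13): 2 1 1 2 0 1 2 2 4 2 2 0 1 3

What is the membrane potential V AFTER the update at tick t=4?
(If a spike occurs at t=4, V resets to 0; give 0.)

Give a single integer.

t=0: input=2 -> V=10
t=1: input=1 -> V=12
t=2: input=1 -> V=13
t=3: input=2 -> V=0 FIRE
t=4: input=0 -> V=0
t=5: input=1 -> V=5
t=6: input=2 -> V=13
t=7: input=2 -> V=0 FIRE
t=8: input=4 -> V=0 FIRE
t=9: input=2 -> V=10
t=10: input=2 -> V=0 FIRE
t=11: input=0 -> V=0
t=12: input=1 -> V=5
t=13: input=3 -> V=0 FIRE

Answer: 0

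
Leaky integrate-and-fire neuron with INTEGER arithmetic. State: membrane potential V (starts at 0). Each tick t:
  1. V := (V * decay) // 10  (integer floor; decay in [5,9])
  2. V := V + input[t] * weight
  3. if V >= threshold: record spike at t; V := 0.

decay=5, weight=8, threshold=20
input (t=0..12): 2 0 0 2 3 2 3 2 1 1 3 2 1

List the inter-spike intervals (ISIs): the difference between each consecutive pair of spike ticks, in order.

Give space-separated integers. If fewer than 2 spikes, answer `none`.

Answer: 2 4

Derivation:
t=0: input=2 -> V=16
t=1: input=0 -> V=8
t=2: input=0 -> V=4
t=3: input=2 -> V=18
t=4: input=3 -> V=0 FIRE
t=5: input=2 -> V=16
t=6: input=3 -> V=0 FIRE
t=7: input=2 -> V=16
t=8: input=1 -> V=16
t=9: input=1 -> V=16
t=10: input=3 -> V=0 FIRE
t=11: input=2 -> V=16
t=12: input=1 -> V=16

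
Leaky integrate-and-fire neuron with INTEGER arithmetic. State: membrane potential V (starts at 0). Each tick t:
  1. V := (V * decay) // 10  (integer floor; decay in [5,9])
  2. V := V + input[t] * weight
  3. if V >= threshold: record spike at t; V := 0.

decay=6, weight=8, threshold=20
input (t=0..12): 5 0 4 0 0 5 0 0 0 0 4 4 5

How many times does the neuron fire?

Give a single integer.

Answer: 6

Derivation:
t=0: input=5 -> V=0 FIRE
t=1: input=0 -> V=0
t=2: input=4 -> V=0 FIRE
t=3: input=0 -> V=0
t=4: input=0 -> V=0
t=5: input=5 -> V=0 FIRE
t=6: input=0 -> V=0
t=7: input=0 -> V=0
t=8: input=0 -> V=0
t=9: input=0 -> V=0
t=10: input=4 -> V=0 FIRE
t=11: input=4 -> V=0 FIRE
t=12: input=5 -> V=0 FIRE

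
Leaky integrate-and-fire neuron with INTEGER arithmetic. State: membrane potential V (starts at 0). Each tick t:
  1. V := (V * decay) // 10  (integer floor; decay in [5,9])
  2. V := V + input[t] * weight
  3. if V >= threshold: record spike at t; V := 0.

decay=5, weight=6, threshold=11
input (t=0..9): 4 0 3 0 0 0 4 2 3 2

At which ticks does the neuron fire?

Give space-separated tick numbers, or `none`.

t=0: input=4 -> V=0 FIRE
t=1: input=0 -> V=0
t=2: input=3 -> V=0 FIRE
t=3: input=0 -> V=0
t=4: input=0 -> V=0
t=5: input=0 -> V=0
t=6: input=4 -> V=0 FIRE
t=7: input=2 -> V=0 FIRE
t=8: input=3 -> V=0 FIRE
t=9: input=2 -> V=0 FIRE

Answer: 0 2 6 7 8 9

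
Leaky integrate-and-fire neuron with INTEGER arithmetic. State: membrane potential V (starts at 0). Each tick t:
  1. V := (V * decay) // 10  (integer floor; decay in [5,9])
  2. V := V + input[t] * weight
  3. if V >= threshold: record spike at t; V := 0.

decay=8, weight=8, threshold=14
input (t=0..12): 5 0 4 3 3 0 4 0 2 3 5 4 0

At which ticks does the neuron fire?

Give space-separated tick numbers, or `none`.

Answer: 0 2 3 4 6 8 9 10 11

Derivation:
t=0: input=5 -> V=0 FIRE
t=1: input=0 -> V=0
t=2: input=4 -> V=0 FIRE
t=3: input=3 -> V=0 FIRE
t=4: input=3 -> V=0 FIRE
t=5: input=0 -> V=0
t=6: input=4 -> V=0 FIRE
t=7: input=0 -> V=0
t=8: input=2 -> V=0 FIRE
t=9: input=3 -> V=0 FIRE
t=10: input=5 -> V=0 FIRE
t=11: input=4 -> V=0 FIRE
t=12: input=0 -> V=0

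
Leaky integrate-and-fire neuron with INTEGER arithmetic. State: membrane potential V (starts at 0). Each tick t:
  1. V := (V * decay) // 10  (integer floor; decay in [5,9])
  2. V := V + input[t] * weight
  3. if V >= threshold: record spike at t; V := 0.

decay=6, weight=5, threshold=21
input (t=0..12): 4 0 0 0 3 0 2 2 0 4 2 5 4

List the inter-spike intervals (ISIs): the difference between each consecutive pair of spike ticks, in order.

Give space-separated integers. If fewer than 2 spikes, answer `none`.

Answer: 2

Derivation:
t=0: input=4 -> V=20
t=1: input=0 -> V=12
t=2: input=0 -> V=7
t=3: input=0 -> V=4
t=4: input=3 -> V=17
t=5: input=0 -> V=10
t=6: input=2 -> V=16
t=7: input=2 -> V=19
t=8: input=0 -> V=11
t=9: input=4 -> V=0 FIRE
t=10: input=2 -> V=10
t=11: input=5 -> V=0 FIRE
t=12: input=4 -> V=20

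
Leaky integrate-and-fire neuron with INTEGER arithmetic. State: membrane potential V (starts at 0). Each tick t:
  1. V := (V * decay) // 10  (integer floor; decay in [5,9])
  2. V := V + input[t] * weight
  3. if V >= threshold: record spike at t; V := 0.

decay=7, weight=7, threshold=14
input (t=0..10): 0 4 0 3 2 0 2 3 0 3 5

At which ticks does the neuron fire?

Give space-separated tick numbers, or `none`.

Answer: 1 3 4 6 7 9 10

Derivation:
t=0: input=0 -> V=0
t=1: input=4 -> V=0 FIRE
t=2: input=0 -> V=0
t=3: input=3 -> V=0 FIRE
t=4: input=2 -> V=0 FIRE
t=5: input=0 -> V=0
t=6: input=2 -> V=0 FIRE
t=7: input=3 -> V=0 FIRE
t=8: input=0 -> V=0
t=9: input=3 -> V=0 FIRE
t=10: input=5 -> V=0 FIRE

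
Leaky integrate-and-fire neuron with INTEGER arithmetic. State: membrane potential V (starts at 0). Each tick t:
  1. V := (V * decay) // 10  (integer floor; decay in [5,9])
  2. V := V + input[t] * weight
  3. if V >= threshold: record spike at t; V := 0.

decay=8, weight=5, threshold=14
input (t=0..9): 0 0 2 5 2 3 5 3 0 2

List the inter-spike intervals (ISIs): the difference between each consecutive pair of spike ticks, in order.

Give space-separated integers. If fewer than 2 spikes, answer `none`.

Answer: 2 1 1

Derivation:
t=0: input=0 -> V=0
t=1: input=0 -> V=0
t=2: input=2 -> V=10
t=3: input=5 -> V=0 FIRE
t=4: input=2 -> V=10
t=5: input=3 -> V=0 FIRE
t=6: input=5 -> V=0 FIRE
t=7: input=3 -> V=0 FIRE
t=8: input=0 -> V=0
t=9: input=2 -> V=10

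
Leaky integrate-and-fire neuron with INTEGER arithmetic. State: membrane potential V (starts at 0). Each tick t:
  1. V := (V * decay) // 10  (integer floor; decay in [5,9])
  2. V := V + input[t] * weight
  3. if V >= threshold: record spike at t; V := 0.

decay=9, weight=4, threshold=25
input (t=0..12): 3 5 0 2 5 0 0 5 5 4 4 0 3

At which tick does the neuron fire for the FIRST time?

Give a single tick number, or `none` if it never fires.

Answer: 1

Derivation:
t=0: input=3 -> V=12
t=1: input=5 -> V=0 FIRE
t=2: input=0 -> V=0
t=3: input=2 -> V=8
t=4: input=5 -> V=0 FIRE
t=5: input=0 -> V=0
t=6: input=0 -> V=0
t=7: input=5 -> V=20
t=8: input=5 -> V=0 FIRE
t=9: input=4 -> V=16
t=10: input=4 -> V=0 FIRE
t=11: input=0 -> V=0
t=12: input=3 -> V=12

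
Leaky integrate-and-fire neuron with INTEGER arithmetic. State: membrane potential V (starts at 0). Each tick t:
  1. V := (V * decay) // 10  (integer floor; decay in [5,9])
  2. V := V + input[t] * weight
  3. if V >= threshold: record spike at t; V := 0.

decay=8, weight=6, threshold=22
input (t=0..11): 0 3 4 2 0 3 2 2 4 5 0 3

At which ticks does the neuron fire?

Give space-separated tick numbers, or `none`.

Answer: 2 5 8 9

Derivation:
t=0: input=0 -> V=0
t=1: input=3 -> V=18
t=2: input=4 -> V=0 FIRE
t=3: input=2 -> V=12
t=4: input=0 -> V=9
t=5: input=3 -> V=0 FIRE
t=6: input=2 -> V=12
t=7: input=2 -> V=21
t=8: input=4 -> V=0 FIRE
t=9: input=5 -> V=0 FIRE
t=10: input=0 -> V=0
t=11: input=3 -> V=18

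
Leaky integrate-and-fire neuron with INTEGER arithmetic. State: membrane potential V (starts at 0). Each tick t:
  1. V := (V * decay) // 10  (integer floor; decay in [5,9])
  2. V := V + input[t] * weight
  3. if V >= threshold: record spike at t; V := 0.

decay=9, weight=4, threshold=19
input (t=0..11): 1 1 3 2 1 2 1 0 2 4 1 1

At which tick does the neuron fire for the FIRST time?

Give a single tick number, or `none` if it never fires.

t=0: input=1 -> V=4
t=1: input=1 -> V=7
t=2: input=3 -> V=18
t=3: input=2 -> V=0 FIRE
t=4: input=1 -> V=4
t=5: input=2 -> V=11
t=6: input=1 -> V=13
t=7: input=0 -> V=11
t=8: input=2 -> V=17
t=9: input=4 -> V=0 FIRE
t=10: input=1 -> V=4
t=11: input=1 -> V=7

Answer: 3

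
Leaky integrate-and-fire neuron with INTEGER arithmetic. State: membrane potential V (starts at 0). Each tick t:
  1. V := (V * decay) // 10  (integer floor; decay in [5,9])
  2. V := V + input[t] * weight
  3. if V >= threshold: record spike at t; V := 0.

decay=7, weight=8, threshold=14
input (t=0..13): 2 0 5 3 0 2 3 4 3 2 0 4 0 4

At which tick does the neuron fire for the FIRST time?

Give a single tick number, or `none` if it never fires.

Answer: 0

Derivation:
t=0: input=2 -> V=0 FIRE
t=1: input=0 -> V=0
t=2: input=5 -> V=0 FIRE
t=3: input=3 -> V=0 FIRE
t=4: input=0 -> V=0
t=5: input=2 -> V=0 FIRE
t=6: input=3 -> V=0 FIRE
t=7: input=4 -> V=0 FIRE
t=8: input=3 -> V=0 FIRE
t=9: input=2 -> V=0 FIRE
t=10: input=0 -> V=0
t=11: input=4 -> V=0 FIRE
t=12: input=0 -> V=0
t=13: input=4 -> V=0 FIRE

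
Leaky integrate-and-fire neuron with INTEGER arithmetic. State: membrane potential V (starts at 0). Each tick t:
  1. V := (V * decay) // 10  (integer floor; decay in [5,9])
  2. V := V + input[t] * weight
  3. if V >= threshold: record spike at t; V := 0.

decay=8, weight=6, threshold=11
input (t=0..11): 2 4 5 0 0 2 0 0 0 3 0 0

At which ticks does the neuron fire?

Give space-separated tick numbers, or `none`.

Answer: 0 1 2 5 9

Derivation:
t=0: input=2 -> V=0 FIRE
t=1: input=4 -> V=0 FIRE
t=2: input=5 -> V=0 FIRE
t=3: input=0 -> V=0
t=4: input=0 -> V=0
t=5: input=2 -> V=0 FIRE
t=6: input=0 -> V=0
t=7: input=0 -> V=0
t=8: input=0 -> V=0
t=9: input=3 -> V=0 FIRE
t=10: input=0 -> V=0
t=11: input=0 -> V=0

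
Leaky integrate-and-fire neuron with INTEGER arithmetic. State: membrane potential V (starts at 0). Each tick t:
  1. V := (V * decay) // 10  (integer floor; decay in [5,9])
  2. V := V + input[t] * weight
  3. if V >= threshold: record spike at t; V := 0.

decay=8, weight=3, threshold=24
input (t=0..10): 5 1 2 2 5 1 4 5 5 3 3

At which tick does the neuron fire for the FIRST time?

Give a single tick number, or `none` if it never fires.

Answer: 4

Derivation:
t=0: input=5 -> V=15
t=1: input=1 -> V=15
t=2: input=2 -> V=18
t=3: input=2 -> V=20
t=4: input=5 -> V=0 FIRE
t=5: input=1 -> V=3
t=6: input=4 -> V=14
t=7: input=5 -> V=0 FIRE
t=8: input=5 -> V=15
t=9: input=3 -> V=21
t=10: input=3 -> V=0 FIRE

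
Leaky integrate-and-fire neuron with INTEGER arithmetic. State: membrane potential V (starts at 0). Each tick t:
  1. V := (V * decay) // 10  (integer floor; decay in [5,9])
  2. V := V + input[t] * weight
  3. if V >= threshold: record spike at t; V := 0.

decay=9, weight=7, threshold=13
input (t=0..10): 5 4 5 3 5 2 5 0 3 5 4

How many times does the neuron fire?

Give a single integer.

t=0: input=5 -> V=0 FIRE
t=1: input=4 -> V=0 FIRE
t=2: input=5 -> V=0 FIRE
t=3: input=3 -> V=0 FIRE
t=4: input=5 -> V=0 FIRE
t=5: input=2 -> V=0 FIRE
t=6: input=5 -> V=0 FIRE
t=7: input=0 -> V=0
t=8: input=3 -> V=0 FIRE
t=9: input=5 -> V=0 FIRE
t=10: input=4 -> V=0 FIRE

Answer: 10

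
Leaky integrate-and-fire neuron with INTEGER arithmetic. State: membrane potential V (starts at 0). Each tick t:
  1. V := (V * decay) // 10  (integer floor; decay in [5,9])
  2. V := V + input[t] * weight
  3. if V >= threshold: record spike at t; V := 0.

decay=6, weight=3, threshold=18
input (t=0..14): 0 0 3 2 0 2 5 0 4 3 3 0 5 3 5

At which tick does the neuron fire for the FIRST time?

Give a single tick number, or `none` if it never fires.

Answer: 6

Derivation:
t=0: input=0 -> V=0
t=1: input=0 -> V=0
t=2: input=3 -> V=9
t=3: input=2 -> V=11
t=4: input=0 -> V=6
t=5: input=2 -> V=9
t=6: input=5 -> V=0 FIRE
t=7: input=0 -> V=0
t=8: input=4 -> V=12
t=9: input=3 -> V=16
t=10: input=3 -> V=0 FIRE
t=11: input=0 -> V=0
t=12: input=5 -> V=15
t=13: input=3 -> V=0 FIRE
t=14: input=5 -> V=15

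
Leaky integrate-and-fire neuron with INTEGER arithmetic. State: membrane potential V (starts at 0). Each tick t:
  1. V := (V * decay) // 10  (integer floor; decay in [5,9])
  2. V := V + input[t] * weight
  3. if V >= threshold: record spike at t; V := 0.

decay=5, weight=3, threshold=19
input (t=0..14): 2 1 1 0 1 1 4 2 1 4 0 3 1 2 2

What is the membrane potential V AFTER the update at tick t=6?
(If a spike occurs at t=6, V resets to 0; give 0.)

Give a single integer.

Answer: 14

Derivation:
t=0: input=2 -> V=6
t=1: input=1 -> V=6
t=2: input=1 -> V=6
t=3: input=0 -> V=3
t=4: input=1 -> V=4
t=5: input=1 -> V=5
t=6: input=4 -> V=14
t=7: input=2 -> V=13
t=8: input=1 -> V=9
t=9: input=4 -> V=16
t=10: input=0 -> V=8
t=11: input=3 -> V=13
t=12: input=1 -> V=9
t=13: input=2 -> V=10
t=14: input=2 -> V=11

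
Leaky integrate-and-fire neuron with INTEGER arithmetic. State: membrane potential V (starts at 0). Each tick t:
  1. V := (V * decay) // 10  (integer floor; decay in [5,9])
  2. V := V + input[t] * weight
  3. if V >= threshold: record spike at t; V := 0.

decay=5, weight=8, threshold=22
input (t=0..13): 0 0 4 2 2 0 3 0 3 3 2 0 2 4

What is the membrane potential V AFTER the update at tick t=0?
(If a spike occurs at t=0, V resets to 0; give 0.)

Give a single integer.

Answer: 0

Derivation:
t=0: input=0 -> V=0
t=1: input=0 -> V=0
t=2: input=4 -> V=0 FIRE
t=3: input=2 -> V=16
t=4: input=2 -> V=0 FIRE
t=5: input=0 -> V=0
t=6: input=3 -> V=0 FIRE
t=7: input=0 -> V=0
t=8: input=3 -> V=0 FIRE
t=9: input=3 -> V=0 FIRE
t=10: input=2 -> V=16
t=11: input=0 -> V=8
t=12: input=2 -> V=20
t=13: input=4 -> V=0 FIRE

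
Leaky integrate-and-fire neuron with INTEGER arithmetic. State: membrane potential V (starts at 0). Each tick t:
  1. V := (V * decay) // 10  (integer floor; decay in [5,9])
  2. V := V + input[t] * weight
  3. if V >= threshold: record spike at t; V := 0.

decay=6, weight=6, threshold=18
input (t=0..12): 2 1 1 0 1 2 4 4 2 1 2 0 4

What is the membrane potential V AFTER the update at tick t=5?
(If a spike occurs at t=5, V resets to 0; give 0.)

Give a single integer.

t=0: input=2 -> V=12
t=1: input=1 -> V=13
t=2: input=1 -> V=13
t=3: input=0 -> V=7
t=4: input=1 -> V=10
t=5: input=2 -> V=0 FIRE
t=6: input=4 -> V=0 FIRE
t=7: input=4 -> V=0 FIRE
t=8: input=2 -> V=12
t=9: input=1 -> V=13
t=10: input=2 -> V=0 FIRE
t=11: input=0 -> V=0
t=12: input=4 -> V=0 FIRE

Answer: 0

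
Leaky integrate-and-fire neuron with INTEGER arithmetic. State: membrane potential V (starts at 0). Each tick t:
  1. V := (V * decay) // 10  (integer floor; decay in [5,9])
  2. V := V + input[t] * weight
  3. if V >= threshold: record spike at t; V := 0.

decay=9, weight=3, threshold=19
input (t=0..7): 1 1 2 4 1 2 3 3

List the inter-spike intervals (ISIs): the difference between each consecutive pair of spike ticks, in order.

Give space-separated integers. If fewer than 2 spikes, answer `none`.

Answer: 4

Derivation:
t=0: input=1 -> V=3
t=1: input=1 -> V=5
t=2: input=2 -> V=10
t=3: input=4 -> V=0 FIRE
t=4: input=1 -> V=3
t=5: input=2 -> V=8
t=6: input=3 -> V=16
t=7: input=3 -> V=0 FIRE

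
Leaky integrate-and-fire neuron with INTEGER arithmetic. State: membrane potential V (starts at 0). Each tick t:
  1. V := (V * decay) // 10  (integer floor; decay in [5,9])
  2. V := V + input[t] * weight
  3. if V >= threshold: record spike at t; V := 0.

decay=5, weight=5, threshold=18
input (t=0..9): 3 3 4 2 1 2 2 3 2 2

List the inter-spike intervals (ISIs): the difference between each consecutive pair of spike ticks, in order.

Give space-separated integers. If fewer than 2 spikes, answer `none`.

t=0: input=3 -> V=15
t=1: input=3 -> V=0 FIRE
t=2: input=4 -> V=0 FIRE
t=3: input=2 -> V=10
t=4: input=1 -> V=10
t=5: input=2 -> V=15
t=6: input=2 -> V=17
t=7: input=3 -> V=0 FIRE
t=8: input=2 -> V=10
t=9: input=2 -> V=15

Answer: 1 5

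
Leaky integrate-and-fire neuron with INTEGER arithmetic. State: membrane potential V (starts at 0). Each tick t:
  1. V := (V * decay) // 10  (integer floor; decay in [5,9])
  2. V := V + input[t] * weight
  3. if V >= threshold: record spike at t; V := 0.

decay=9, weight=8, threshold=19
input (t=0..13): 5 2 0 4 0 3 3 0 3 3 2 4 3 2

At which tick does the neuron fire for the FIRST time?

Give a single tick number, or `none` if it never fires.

t=0: input=5 -> V=0 FIRE
t=1: input=2 -> V=16
t=2: input=0 -> V=14
t=3: input=4 -> V=0 FIRE
t=4: input=0 -> V=0
t=5: input=3 -> V=0 FIRE
t=6: input=3 -> V=0 FIRE
t=7: input=0 -> V=0
t=8: input=3 -> V=0 FIRE
t=9: input=3 -> V=0 FIRE
t=10: input=2 -> V=16
t=11: input=4 -> V=0 FIRE
t=12: input=3 -> V=0 FIRE
t=13: input=2 -> V=16

Answer: 0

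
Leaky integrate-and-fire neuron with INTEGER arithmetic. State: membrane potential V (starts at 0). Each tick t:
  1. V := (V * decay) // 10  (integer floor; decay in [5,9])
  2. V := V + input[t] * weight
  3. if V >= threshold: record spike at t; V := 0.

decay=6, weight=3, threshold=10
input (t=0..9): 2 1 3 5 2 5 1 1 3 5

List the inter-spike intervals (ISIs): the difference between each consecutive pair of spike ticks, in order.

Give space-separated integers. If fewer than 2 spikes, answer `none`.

t=0: input=2 -> V=6
t=1: input=1 -> V=6
t=2: input=3 -> V=0 FIRE
t=3: input=5 -> V=0 FIRE
t=4: input=2 -> V=6
t=5: input=5 -> V=0 FIRE
t=6: input=1 -> V=3
t=7: input=1 -> V=4
t=8: input=3 -> V=0 FIRE
t=9: input=5 -> V=0 FIRE

Answer: 1 2 3 1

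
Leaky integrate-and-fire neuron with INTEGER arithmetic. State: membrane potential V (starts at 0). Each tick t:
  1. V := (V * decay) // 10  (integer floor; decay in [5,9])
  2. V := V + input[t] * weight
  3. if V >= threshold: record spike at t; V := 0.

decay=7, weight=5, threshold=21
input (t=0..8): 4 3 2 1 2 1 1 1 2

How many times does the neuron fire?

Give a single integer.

Answer: 2

Derivation:
t=0: input=4 -> V=20
t=1: input=3 -> V=0 FIRE
t=2: input=2 -> V=10
t=3: input=1 -> V=12
t=4: input=2 -> V=18
t=5: input=1 -> V=17
t=6: input=1 -> V=16
t=7: input=1 -> V=16
t=8: input=2 -> V=0 FIRE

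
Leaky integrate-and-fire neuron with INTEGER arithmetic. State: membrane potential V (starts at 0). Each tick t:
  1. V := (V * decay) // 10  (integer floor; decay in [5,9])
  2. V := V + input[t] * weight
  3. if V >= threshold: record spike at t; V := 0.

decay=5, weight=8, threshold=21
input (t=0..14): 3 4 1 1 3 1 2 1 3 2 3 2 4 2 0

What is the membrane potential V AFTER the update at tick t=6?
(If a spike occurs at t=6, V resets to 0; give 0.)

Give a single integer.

t=0: input=3 -> V=0 FIRE
t=1: input=4 -> V=0 FIRE
t=2: input=1 -> V=8
t=3: input=1 -> V=12
t=4: input=3 -> V=0 FIRE
t=5: input=1 -> V=8
t=6: input=2 -> V=20
t=7: input=1 -> V=18
t=8: input=3 -> V=0 FIRE
t=9: input=2 -> V=16
t=10: input=3 -> V=0 FIRE
t=11: input=2 -> V=16
t=12: input=4 -> V=0 FIRE
t=13: input=2 -> V=16
t=14: input=0 -> V=8

Answer: 20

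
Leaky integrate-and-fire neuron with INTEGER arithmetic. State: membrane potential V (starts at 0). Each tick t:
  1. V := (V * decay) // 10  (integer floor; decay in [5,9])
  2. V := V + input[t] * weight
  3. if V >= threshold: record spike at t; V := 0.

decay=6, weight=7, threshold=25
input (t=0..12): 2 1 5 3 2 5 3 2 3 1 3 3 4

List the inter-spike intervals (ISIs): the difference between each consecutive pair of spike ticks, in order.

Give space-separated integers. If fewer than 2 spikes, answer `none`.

Answer: 2 1 2 3 2

Derivation:
t=0: input=2 -> V=14
t=1: input=1 -> V=15
t=2: input=5 -> V=0 FIRE
t=3: input=3 -> V=21
t=4: input=2 -> V=0 FIRE
t=5: input=5 -> V=0 FIRE
t=6: input=3 -> V=21
t=7: input=2 -> V=0 FIRE
t=8: input=3 -> V=21
t=9: input=1 -> V=19
t=10: input=3 -> V=0 FIRE
t=11: input=3 -> V=21
t=12: input=4 -> V=0 FIRE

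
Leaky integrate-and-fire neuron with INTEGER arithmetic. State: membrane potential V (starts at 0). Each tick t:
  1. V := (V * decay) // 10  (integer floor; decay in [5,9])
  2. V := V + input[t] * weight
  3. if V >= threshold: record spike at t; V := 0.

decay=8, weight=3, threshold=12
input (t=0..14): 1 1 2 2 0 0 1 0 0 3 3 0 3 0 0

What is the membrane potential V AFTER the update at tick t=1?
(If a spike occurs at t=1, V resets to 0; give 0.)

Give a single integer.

t=0: input=1 -> V=3
t=1: input=1 -> V=5
t=2: input=2 -> V=10
t=3: input=2 -> V=0 FIRE
t=4: input=0 -> V=0
t=5: input=0 -> V=0
t=6: input=1 -> V=3
t=7: input=0 -> V=2
t=8: input=0 -> V=1
t=9: input=3 -> V=9
t=10: input=3 -> V=0 FIRE
t=11: input=0 -> V=0
t=12: input=3 -> V=9
t=13: input=0 -> V=7
t=14: input=0 -> V=5

Answer: 5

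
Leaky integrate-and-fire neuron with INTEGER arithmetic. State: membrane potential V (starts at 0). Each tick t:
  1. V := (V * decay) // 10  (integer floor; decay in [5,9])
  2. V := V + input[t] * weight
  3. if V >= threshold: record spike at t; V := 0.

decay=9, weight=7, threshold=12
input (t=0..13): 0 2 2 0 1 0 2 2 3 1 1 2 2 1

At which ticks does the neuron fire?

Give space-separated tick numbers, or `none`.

t=0: input=0 -> V=0
t=1: input=2 -> V=0 FIRE
t=2: input=2 -> V=0 FIRE
t=3: input=0 -> V=0
t=4: input=1 -> V=7
t=5: input=0 -> V=6
t=6: input=2 -> V=0 FIRE
t=7: input=2 -> V=0 FIRE
t=8: input=3 -> V=0 FIRE
t=9: input=1 -> V=7
t=10: input=1 -> V=0 FIRE
t=11: input=2 -> V=0 FIRE
t=12: input=2 -> V=0 FIRE
t=13: input=1 -> V=7

Answer: 1 2 6 7 8 10 11 12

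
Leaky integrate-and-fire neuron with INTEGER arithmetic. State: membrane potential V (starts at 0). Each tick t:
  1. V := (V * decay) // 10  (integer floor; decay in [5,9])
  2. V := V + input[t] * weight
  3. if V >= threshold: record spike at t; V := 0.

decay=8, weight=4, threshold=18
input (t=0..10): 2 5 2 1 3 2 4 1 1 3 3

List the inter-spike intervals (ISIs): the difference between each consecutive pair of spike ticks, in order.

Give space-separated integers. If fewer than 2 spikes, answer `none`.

Answer: 3 2 4

Derivation:
t=0: input=2 -> V=8
t=1: input=5 -> V=0 FIRE
t=2: input=2 -> V=8
t=3: input=1 -> V=10
t=4: input=3 -> V=0 FIRE
t=5: input=2 -> V=8
t=6: input=4 -> V=0 FIRE
t=7: input=1 -> V=4
t=8: input=1 -> V=7
t=9: input=3 -> V=17
t=10: input=3 -> V=0 FIRE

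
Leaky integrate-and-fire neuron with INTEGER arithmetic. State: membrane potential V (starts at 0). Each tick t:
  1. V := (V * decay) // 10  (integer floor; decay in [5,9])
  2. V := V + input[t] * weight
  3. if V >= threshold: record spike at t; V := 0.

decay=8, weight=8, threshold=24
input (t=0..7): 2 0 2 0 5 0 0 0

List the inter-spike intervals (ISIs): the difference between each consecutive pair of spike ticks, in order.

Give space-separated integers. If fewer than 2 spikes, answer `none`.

t=0: input=2 -> V=16
t=1: input=0 -> V=12
t=2: input=2 -> V=0 FIRE
t=3: input=0 -> V=0
t=4: input=5 -> V=0 FIRE
t=5: input=0 -> V=0
t=6: input=0 -> V=0
t=7: input=0 -> V=0

Answer: 2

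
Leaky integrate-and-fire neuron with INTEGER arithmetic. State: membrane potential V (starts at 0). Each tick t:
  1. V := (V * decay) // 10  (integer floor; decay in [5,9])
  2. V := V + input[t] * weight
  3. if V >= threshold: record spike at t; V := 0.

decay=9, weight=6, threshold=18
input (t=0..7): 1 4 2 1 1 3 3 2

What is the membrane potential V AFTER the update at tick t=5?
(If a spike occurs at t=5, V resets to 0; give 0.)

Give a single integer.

t=0: input=1 -> V=6
t=1: input=4 -> V=0 FIRE
t=2: input=2 -> V=12
t=3: input=1 -> V=16
t=4: input=1 -> V=0 FIRE
t=5: input=3 -> V=0 FIRE
t=6: input=3 -> V=0 FIRE
t=7: input=2 -> V=12

Answer: 0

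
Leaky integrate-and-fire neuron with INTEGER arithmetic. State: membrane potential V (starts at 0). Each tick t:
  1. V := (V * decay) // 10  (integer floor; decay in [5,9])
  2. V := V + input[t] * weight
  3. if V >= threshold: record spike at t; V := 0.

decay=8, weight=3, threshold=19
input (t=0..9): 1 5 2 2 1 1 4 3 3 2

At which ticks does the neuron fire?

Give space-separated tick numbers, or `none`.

Answer: 2 7

Derivation:
t=0: input=1 -> V=3
t=1: input=5 -> V=17
t=2: input=2 -> V=0 FIRE
t=3: input=2 -> V=6
t=4: input=1 -> V=7
t=5: input=1 -> V=8
t=6: input=4 -> V=18
t=7: input=3 -> V=0 FIRE
t=8: input=3 -> V=9
t=9: input=2 -> V=13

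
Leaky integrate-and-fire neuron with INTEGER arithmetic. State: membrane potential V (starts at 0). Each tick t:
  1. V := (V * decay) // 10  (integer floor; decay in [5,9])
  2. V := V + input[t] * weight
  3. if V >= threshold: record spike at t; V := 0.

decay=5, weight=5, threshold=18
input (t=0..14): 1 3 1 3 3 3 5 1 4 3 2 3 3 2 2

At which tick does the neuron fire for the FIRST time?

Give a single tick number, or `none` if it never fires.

Answer: 3

Derivation:
t=0: input=1 -> V=5
t=1: input=3 -> V=17
t=2: input=1 -> V=13
t=3: input=3 -> V=0 FIRE
t=4: input=3 -> V=15
t=5: input=3 -> V=0 FIRE
t=6: input=5 -> V=0 FIRE
t=7: input=1 -> V=5
t=8: input=4 -> V=0 FIRE
t=9: input=3 -> V=15
t=10: input=2 -> V=17
t=11: input=3 -> V=0 FIRE
t=12: input=3 -> V=15
t=13: input=2 -> V=17
t=14: input=2 -> V=0 FIRE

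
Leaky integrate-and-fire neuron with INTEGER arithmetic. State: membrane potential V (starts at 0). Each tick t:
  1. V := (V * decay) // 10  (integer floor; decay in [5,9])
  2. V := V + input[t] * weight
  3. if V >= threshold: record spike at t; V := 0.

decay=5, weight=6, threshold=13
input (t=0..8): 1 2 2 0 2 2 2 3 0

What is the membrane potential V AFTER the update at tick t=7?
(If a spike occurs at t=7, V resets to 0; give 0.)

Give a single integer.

Answer: 0

Derivation:
t=0: input=1 -> V=6
t=1: input=2 -> V=0 FIRE
t=2: input=2 -> V=12
t=3: input=0 -> V=6
t=4: input=2 -> V=0 FIRE
t=5: input=2 -> V=12
t=6: input=2 -> V=0 FIRE
t=7: input=3 -> V=0 FIRE
t=8: input=0 -> V=0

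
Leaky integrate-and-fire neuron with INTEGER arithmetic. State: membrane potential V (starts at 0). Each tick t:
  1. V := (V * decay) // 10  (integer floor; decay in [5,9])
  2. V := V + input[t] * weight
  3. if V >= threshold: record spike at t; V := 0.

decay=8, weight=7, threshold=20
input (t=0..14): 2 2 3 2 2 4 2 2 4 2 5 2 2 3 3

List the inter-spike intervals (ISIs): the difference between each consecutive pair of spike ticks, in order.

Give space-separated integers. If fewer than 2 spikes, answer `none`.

Answer: 1 2 1 2 1 2 2 1 1

Derivation:
t=0: input=2 -> V=14
t=1: input=2 -> V=0 FIRE
t=2: input=3 -> V=0 FIRE
t=3: input=2 -> V=14
t=4: input=2 -> V=0 FIRE
t=5: input=4 -> V=0 FIRE
t=6: input=2 -> V=14
t=7: input=2 -> V=0 FIRE
t=8: input=4 -> V=0 FIRE
t=9: input=2 -> V=14
t=10: input=5 -> V=0 FIRE
t=11: input=2 -> V=14
t=12: input=2 -> V=0 FIRE
t=13: input=3 -> V=0 FIRE
t=14: input=3 -> V=0 FIRE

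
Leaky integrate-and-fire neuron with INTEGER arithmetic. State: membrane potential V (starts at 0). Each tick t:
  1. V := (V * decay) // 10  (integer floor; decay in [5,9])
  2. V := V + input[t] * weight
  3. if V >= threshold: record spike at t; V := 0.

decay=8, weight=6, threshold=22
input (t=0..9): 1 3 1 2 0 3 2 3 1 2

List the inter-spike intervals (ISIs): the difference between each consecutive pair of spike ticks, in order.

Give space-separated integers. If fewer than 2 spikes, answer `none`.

Answer: 4 2

Derivation:
t=0: input=1 -> V=6
t=1: input=3 -> V=0 FIRE
t=2: input=1 -> V=6
t=3: input=2 -> V=16
t=4: input=0 -> V=12
t=5: input=3 -> V=0 FIRE
t=6: input=2 -> V=12
t=7: input=3 -> V=0 FIRE
t=8: input=1 -> V=6
t=9: input=2 -> V=16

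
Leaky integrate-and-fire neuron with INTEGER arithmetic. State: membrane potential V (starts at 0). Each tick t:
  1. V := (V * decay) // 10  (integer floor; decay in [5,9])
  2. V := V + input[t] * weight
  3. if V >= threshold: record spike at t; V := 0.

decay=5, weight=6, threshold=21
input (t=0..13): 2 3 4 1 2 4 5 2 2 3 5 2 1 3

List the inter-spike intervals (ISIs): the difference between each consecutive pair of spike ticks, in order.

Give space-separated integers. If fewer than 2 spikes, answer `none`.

t=0: input=2 -> V=12
t=1: input=3 -> V=0 FIRE
t=2: input=4 -> V=0 FIRE
t=3: input=1 -> V=6
t=4: input=2 -> V=15
t=5: input=4 -> V=0 FIRE
t=6: input=5 -> V=0 FIRE
t=7: input=2 -> V=12
t=8: input=2 -> V=18
t=9: input=3 -> V=0 FIRE
t=10: input=5 -> V=0 FIRE
t=11: input=2 -> V=12
t=12: input=1 -> V=12
t=13: input=3 -> V=0 FIRE

Answer: 1 3 1 3 1 3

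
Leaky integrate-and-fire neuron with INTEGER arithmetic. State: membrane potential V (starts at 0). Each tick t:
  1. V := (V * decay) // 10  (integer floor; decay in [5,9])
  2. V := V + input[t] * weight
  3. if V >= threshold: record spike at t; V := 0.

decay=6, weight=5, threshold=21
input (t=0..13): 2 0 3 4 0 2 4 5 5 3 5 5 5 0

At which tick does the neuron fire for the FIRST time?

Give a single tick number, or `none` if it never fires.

t=0: input=2 -> V=10
t=1: input=0 -> V=6
t=2: input=3 -> V=18
t=3: input=4 -> V=0 FIRE
t=4: input=0 -> V=0
t=5: input=2 -> V=10
t=6: input=4 -> V=0 FIRE
t=7: input=5 -> V=0 FIRE
t=8: input=5 -> V=0 FIRE
t=9: input=3 -> V=15
t=10: input=5 -> V=0 FIRE
t=11: input=5 -> V=0 FIRE
t=12: input=5 -> V=0 FIRE
t=13: input=0 -> V=0

Answer: 3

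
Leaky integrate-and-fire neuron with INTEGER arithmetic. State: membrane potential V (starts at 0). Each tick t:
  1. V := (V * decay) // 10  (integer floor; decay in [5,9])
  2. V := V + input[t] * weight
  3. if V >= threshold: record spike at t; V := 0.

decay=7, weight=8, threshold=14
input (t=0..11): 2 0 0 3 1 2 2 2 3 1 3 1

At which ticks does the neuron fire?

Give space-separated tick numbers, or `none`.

t=0: input=2 -> V=0 FIRE
t=1: input=0 -> V=0
t=2: input=0 -> V=0
t=3: input=3 -> V=0 FIRE
t=4: input=1 -> V=8
t=5: input=2 -> V=0 FIRE
t=6: input=2 -> V=0 FIRE
t=7: input=2 -> V=0 FIRE
t=8: input=3 -> V=0 FIRE
t=9: input=1 -> V=8
t=10: input=3 -> V=0 FIRE
t=11: input=1 -> V=8

Answer: 0 3 5 6 7 8 10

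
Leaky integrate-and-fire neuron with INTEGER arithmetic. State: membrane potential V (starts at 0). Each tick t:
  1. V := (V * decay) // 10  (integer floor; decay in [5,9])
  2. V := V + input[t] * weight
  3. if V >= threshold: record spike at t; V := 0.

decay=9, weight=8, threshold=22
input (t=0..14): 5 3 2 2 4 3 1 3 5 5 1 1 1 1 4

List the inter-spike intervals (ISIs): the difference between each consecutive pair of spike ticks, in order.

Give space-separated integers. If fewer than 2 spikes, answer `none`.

t=0: input=5 -> V=0 FIRE
t=1: input=3 -> V=0 FIRE
t=2: input=2 -> V=16
t=3: input=2 -> V=0 FIRE
t=4: input=4 -> V=0 FIRE
t=5: input=3 -> V=0 FIRE
t=6: input=1 -> V=8
t=7: input=3 -> V=0 FIRE
t=8: input=5 -> V=0 FIRE
t=9: input=5 -> V=0 FIRE
t=10: input=1 -> V=8
t=11: input=1 -> V=15
t=12: input=1 -> V=21
t=13: input=1 -> V=0 FIRE
t=14: input=4 -> V=0 FIRE

Answer: 1 2 1 1 2 1 1 4 1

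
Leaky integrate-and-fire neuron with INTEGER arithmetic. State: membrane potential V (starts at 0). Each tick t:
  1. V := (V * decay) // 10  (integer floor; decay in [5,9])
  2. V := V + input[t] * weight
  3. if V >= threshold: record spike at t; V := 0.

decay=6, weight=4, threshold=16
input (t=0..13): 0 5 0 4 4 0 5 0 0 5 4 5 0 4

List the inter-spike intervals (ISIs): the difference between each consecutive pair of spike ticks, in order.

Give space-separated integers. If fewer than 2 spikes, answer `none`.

t=0: input=0 -> V=0
t=1: input=5 -> V=0 FIRE
t=2: input=0 -> V=0
t=3: input=4 -> V=0 FIRE
t=4: input=4 -> V=0 FIRE
t=5: input=0 -> V=0
t=6: input=5 -> V=0 FIRE
t=7: input=0 -> V=0
t=8: input=0 -> V=0
t=9: input=5 -> V=0 FIRE
t=10: input=4 -> V=0 FIRE
t=11: input=5 -> V=0 FIRE
t=12: input=0 -> V=0
t=13: input=4 -> V=0 FIRE

Answer: 2 1 2 3 1 1 2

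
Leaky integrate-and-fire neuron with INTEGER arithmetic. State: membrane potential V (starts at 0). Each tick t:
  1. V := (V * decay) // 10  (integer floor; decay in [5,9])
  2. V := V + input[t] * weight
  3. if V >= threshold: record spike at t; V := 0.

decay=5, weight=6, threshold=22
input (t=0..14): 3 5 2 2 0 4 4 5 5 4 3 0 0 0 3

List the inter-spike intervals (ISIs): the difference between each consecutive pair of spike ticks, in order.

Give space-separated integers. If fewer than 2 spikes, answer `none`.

Answer: 4 1 1 1 1

Derivation:
t=0: input=3 -> V=18
t=1: input=5 -> V=0 FIRE
t=2: input=2 -> V=12
t=3: input=2 -> V=18
t=4: input=0 -> V=9
t=5: input=4 -> V=0 FIRE
t=6: input=4 -> V=0 FIRE
t=7: input=5 -> V=0 FIRE
t=8: input=5 -> V=0 FIRE
t=9: input=4 -> V=0 FIRE
t=10: input=3 -> V=18
t=11: input=0 -> V=9
t=12: input=0 -> V=4
t=13: input=0 -> V=2
t=14: input=3 -> V=19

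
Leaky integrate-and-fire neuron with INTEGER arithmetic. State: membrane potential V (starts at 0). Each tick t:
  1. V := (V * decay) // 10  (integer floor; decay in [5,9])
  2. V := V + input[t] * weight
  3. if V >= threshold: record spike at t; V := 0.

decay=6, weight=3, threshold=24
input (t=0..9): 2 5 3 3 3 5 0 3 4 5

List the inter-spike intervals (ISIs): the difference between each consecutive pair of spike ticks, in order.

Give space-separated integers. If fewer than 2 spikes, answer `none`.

Answer: 4

Derivation:
t=0: input=2 -> V=6
t=1: input=5 -> V=18
t=2: input=3 -> V=19
t=3: input=3 -> V=20
t=4: input=3 -> V=21
t=5: input=5 -> V=0 FIRE
t=6: input=0 -> V=0
t=7: input=3 -> V=9
t=8: input=4 -> V=17
t=9: input=5 -> V=0 FIRE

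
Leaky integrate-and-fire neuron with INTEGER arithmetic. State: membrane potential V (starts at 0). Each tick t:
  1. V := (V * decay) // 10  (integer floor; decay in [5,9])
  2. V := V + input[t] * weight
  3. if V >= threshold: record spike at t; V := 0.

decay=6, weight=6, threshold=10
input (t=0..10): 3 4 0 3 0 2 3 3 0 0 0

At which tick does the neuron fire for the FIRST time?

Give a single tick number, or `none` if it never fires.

t=0: input=3 -> V=0 FIRE
t=1: input=4 -> V=0 FIRE
t=2: input=0 -> V=0
t=3: input=3 -> V=0 FIRE
t=4: input=0 -> V=0
t=5: input=2 -> V=0 FIRE
t=6: input=3 -> V=0 FIRE
t=7: input=3 -> V=0 FIRE
t=8: input=0 -> V=0
t=9: input=0 -> V=0
t=10: input=0 -> V=0

Answer: 0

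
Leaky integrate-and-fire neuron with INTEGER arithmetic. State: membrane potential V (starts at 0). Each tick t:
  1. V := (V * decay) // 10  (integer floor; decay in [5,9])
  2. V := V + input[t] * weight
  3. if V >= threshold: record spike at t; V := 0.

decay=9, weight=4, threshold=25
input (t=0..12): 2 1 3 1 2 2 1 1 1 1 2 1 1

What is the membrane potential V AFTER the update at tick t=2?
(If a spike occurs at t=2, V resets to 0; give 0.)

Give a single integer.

t=0: input=2 -> V=8
t=1: input=1 -> V=11
t=2: input=3 -> V=21
t=3: input=1 -> V=22
t=4: input=2 -> V=0 FIRE
t=5: input=2 -> V=8
t=6: input=1 -> V=11
t=7: input=1 -> V=13
t=8: input=1 -> V=15
t=9: input=1 -> V=17
t=10: input=2 -> V=23
t=11: input=1 -> V=24
t=12: input=1 -> V=0 FIRE

Answer: 21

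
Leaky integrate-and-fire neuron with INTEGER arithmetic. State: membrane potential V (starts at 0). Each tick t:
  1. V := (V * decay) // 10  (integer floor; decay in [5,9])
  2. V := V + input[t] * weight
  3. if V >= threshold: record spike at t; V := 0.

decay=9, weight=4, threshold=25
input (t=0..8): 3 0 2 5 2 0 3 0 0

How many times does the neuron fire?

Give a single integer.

Answer: 1

Derivation:
t=0: input=3 -> V=12
t=1: input=0 -> V=10
t=2: input=2 -> V=17
t=3: input=5 -> V=0 FIRE
t=4: input=2 -> V=8
t=5: input=0 -> V=7
t=6: input=3 -> V=18
t=7: input=0 -> V=16
t=8: input=0 -> V=14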